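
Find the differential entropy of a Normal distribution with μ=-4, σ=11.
3.8168 nats

We have X ~ Normal(μ=-4, σ=11).

The differential entropy measures the uncertainty or information content of the distribution.

For a Normal distribution with μ=-4, σ=11:
h(X) = 3.8168 nats

(In bits, this would be 5.5065 bits.)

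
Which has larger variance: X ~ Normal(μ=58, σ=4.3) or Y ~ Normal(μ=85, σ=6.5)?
Y has larger variance (42.2500 > 18.4900)

Compute the variance for each distribution:

X ~ Normal(μ=58, σ=4.3):
Var(X) = 18.4900

Y ~ Normal(μ=85, σ=6.5):
Var(Y) = 42.2500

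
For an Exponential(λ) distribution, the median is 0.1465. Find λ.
λ = 4.7314

For X ~ Exponential(λ), the CDF is F(x) = 1 - e^(-λx).
The median m satisfies F(m) = 0.5:
1 - e^(-λm) = 0.5
e^(-λm) = 0.5
λm = ln(2)
m = ln(2) / λ

Given m = 0.1465:
λ = ln(2) / 0.1465 = 0.693147 / 0.1465 = 4.7314

Verification: ln(2) / 4.7314 = 0.1465 ✓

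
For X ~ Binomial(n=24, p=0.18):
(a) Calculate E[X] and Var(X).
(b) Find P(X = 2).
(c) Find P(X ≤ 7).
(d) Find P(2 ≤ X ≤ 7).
(a) E[X] = 4.3200, Var(X) = 3.5424
(b) P(X = 2) = 0.113595
(c) P(X ≤ 7) = 0.946991
(d) P(2 ≤ X ≤ 7) = 0.893450

We have X ~ Binomial(n=24, p=0.18).

(a) Moments:
E[X] = 4.3200
Var(X) = 3.5424
σ = √Var(X) = 1.8821

(b) Point probability using PMF:
P(X = 2) = 0.113595

(c) Cumulative probability using CDF:
P(X ≤ 7) = F(7) = 0.946991

(d) Range probability:
P(2 ≤ X ≤ 7) = P(X ≤ 7) - P(X ≤ 1)
                   = F(7) - F(1)
                   = 0.946991 - 0.053540
                   = 0.893450

This means approximately 89.3% of outcomes fall in the interval [2, 7].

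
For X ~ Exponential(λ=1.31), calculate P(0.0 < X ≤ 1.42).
0.844359

We have X ~ Exponential(λ=1.31).

To find P(0.0 < X ≤ 1.42), we use:
P(0.0 < X ≤ 1.42) = P(X ≤ 1.42) - P(X ≤ 0.0)
                 = F(1.42) - F(0.0)
                 = 0.844359 - 0.000000
                 = 0.844359

So there's approximately a 84.4% chance that X falls in this range.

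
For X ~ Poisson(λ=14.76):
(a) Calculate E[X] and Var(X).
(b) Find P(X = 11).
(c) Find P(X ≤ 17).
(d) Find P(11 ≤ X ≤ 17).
(a) E[X] = 14.7600, Var(X) = 14.7600
(b) P(X = 11) = 0.070568
(c) P(X ≤ 17) = 0.768859
(d) P(11 ≤ X ≤ 17) = 0.638254

We have X ~ Poisson(λ=14.76).

(a) Moments:
E[X] = 14.7600
Var(X) = 14.7600
σ = √Var(X) = 3.8419

(b) Point probability using PMF:
P(X = 11) = 0.070568

(c) Cumulative probability using CDF:
P(X ≤ 17) = F(17) = 0.768859

(d) Range probability:
P(11 ≤ X ≤ 17) = P(X ≤ 17) - P(X ≤ 10)
                   = F(17) - F(10)
                   = 0.768859 - 0.130605
                   = 0.638254

This means approximately 63.8% of outcomes fall in the interval [11, 17].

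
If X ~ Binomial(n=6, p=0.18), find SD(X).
0.9411

We have X ~ Binomial(n=6, p=0.18).

For a Binomial distribution with n=6, p=0.18:
σ = √Var(X) = 0.9411

The standard deviation is the square root of the variance.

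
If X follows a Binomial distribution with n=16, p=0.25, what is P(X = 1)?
0.053454

We have X ~ Binomial(n=16, p=0.25).

For a Binomial distribution, the PMF gives us the probability of each outcome.

Using the PMF formula:
P(X = 1) = 0.053454

Rounded to 4 decimal places: 0.0535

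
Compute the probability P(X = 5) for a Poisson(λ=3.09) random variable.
0.106817

We have X ~ Poisson(λ=3.09).

For a Poisson distribution, the PMF gives us the probability of each outcome.

Using the PMF formula:
P(X = 5) = 0.106817

Rounded to 4 decimal places: 0.1068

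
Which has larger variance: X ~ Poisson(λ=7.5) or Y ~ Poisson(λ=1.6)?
X has larger variance (7.5000 > 1.6000)

Compute the variance for each distribution:

X ~ Poisson(λ=7.5):
Var(X) = 7.5000

Y ~ Poisson(λ=1.6):
Var(Y) = 1.6000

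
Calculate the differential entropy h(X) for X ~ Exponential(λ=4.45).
-0.4929 nats

We have X ~ Exponential(λ=4.45).

The differential entropy measures the uncertainty or information content of the distribution.

For an Exponential distribution with λ=4.45:
h(X) = -0.4929 nats

(In bits, this would be -0.7111 bits.)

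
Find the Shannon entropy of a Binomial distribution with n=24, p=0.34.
2.2589 nats

We have X ~ Binomial(n=24, p=0.34).

The Shannon entropy measures the uncertainty or information content of the distribution.

For a Binomial distribution with n=24, p=0.34:
H(X) = 2.2589 nats

(In bits, this would be 3.2589 bits.)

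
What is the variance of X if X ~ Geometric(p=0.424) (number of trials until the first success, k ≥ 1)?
3.2040

We have X ~ Geometric(p=0.424) (number of trials until the first success, k ≥ 1).

For a Geometric distribution with p=0.424 (number of trials until the first success, k ≥ 1):
Var(X) = 3.2040

The variance measures the spread of the distribution around the mean.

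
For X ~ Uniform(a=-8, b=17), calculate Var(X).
52.0833

We have X ~ Uniform(a=-8, b=17).

For a Uniform distribution with a=-8, b=17:
Var(X) = 52.0833

The variance measures the spread of the distribution around the mean.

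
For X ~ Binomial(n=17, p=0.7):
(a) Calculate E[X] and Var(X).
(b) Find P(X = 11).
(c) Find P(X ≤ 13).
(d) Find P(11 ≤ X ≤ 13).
(a) E[X] = 11.9000, Var(X) = 3.5700
(b) P(X = 11) = 0.178396
(c) P(X ≤ 13) = 0.798093
(d) P(11 ≤ X ≤ 13) = 0.573308

We have X ~ Binomial(n=17, p=0.7).

(a) Moments:
E[X] = 11.9000
Var(X) = 3.5700
σ = √Var(X) = 1.8894

(b) Point probability using PMF:
P(X = 11) = 0.178396

(c) Cumulative probability using CDF:
P(X ≤ 13) = F(13) = 0.798093

(d) Range probability:
P(11 ≤ X ≤ 13) = P(X ≤ 13) - P(X ≤ 10)
                   = F(13) - F(10)
                   = 0.798093 - 0.224785
                   = 0.573308

This means approximately 57.3% of outcomes fall in the interval [11, 13].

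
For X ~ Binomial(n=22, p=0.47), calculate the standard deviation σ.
2.3410

We have X ~ Binomial(n=22, p=0.47).

For a Binomial distribution with n=22, p=0.47:
σ = √Var(X) = 2.3410

The standard deviation is the square root of the variance.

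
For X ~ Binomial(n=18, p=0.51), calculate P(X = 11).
0.131039

We have X ~ Binomial(n=18, p=0.51).

For a Binomial distribution, the PMF gives us the probability of each outcome.

Using the PMF formula:
P(X = 11) = 0.131039

Rounded to 4 decimal places: 0.1310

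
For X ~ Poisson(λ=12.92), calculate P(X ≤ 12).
0.471926

We have X ~ Poisson(λ=12.92).

The CDF gives us P(X ≤ k).

Using the CDF:
P(X ≤ 12) = 0.471926

This means there's approximately a 47.2% chance that X is at most 12.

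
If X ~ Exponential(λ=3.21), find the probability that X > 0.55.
0.171101

We have X ~ Exponential(λ=3.21).

P(X > 0.55) = 1 - P(X ≤ 0.55)
                = 1 - F(0.55)
                = 1 - 0.828899
                = 0.171101

So there's approximately a 17.1% chance that X exceeds 0.55.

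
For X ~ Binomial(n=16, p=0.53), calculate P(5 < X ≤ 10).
0.776761

We have X ~ Binomial(n=16, p=0.53).

To find P(5 < X ≤ 10), we use:
P(5 < X ≤ 10) = P(X ≤ 10) - P(X ≤ 5)
                 = F(10) - F(5)
                 = 0.844131 - 0.067370
                 = 0.776761

So there's approximately a 77.7% chance that X falls in this range.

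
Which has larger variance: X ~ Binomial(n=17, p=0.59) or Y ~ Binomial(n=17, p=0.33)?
X has larger variance (4.1123 > 3.7587)

Compute the variance for each distribution:

X ~ Binomial(n=17, p=0.59):
Var(X) = 4.1123

Y ~ Binomial(n=17, p=0.33):
Var(Y) = 3.7587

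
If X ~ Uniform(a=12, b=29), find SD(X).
4.9075

We have X ~ Uniform(a=12, b=29).

For a Uniform distribution with a=12, b=29:
σ = √Var(X) = 4.9075

The standard deviation is the square root of the variance.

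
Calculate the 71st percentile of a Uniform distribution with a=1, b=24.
17.3300

We have X ~ Uniform(a=1, b=24).

We want to find x such that P(X ≤ x) = 0.71.

This is the 71st percentile, which means 71% of values fall below this point.

Using the inverse CDF (quantile function):
x = F⁻¹(0.71) = 17.3300

Verification: P(X ≤ 17.3300) = 0.71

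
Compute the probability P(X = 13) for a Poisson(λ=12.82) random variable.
0.109802

We have X ~ Poisson(λ=12.82).

For a Poisson distribution, the PMF gives us the probability of each outcome.

Using the PMF formula:
P(X = 13) = 0.109802

Rounded to 4 decimal places: 0.1098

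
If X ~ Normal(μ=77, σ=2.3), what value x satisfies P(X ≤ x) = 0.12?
74.2975

We have X ~ Normal(μ=77, σ=2.3).

We want to find x such that P(X ≤ x) = 0.12.

This is the 12th percentile, which means 12% of values fall below this point.

Using the inverse CDF (quantile function):
x = F⁻¹(0.12) = 74.2975

Verification: P(X ≤ 74.2975) = 0.12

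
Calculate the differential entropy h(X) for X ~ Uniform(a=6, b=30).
3.1781 nats

We have X ~ Uniform(a=6, b=30).

The differential entropy measures the uncertainty or information content of the distribution.

For a Uniform distribution with a=6, b=30:
h(X) = 3.1781 nats

(In bits, this would be 4.5850 bits.)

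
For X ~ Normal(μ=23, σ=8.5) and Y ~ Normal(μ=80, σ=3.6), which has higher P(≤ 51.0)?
X has higher probability (P(X ≤ 51.0) = 0.9995 > P(Y ≤ 51.0) = 0.0000)

Compute P(≤ 51.0) for each distribution:

X ~ Normal(μ=23, σ=8.5):
P(X ≤ 51.0) = 0.9995

Y ~ Normal(μ=80, σ=3.6):
P(Y ≤ 51.0) = 0.0000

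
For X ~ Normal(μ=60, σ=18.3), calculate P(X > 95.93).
0.024801

We have X ~ Normal(μ=60, σ=18.3).

P(X > 95.93) = 1 - P(X ≤ 95.93)
                = 1 - F(95.93)
                = 1 - 0.975199
                = 0.024801

So there's approximately a 2.5% chance that X exceeds 95.93.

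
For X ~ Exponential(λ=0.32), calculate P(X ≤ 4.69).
0.777048

We have X ~ Exponential(λ=0.32).

The CDF gives us P(X ≤ k).

Using the CDF:
P(X ≤ 4.69) = 0.777048

This means there's approximately a 77.7% chance that X is at most 4.69.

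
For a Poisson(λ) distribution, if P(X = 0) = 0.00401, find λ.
λ = 5.5190

For a Poisson(λ) distribution, the PMF at 0 is:
P(X = 0) = λ^0 e^(-λ) / 0! = e^(-λ)

Given P(X = 0) = 0.00401:
e^(-λ) = 0.00401
-λ = ln(0.00401)
λ = -ln(0.00401) = 5.5190

Verification: e^(-5.5190) = 0.00401 ✓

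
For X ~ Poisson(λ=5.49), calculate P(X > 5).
0.469367

We have X ~ Poisson(λ=5.49).

P(X > 5) = 1 - P(X ≤ 5)
                = 1 - F(5)
                = 1 - 0.530633
                = 0.469367

So there's approximately a 46.9% chance that X exceeds 5.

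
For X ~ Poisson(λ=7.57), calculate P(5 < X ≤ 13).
0.743051

We have X ~ Poisson(λ=7.57).

To find P(5 < X ≤ 13), we use:
P(5 < X ≤ 13) = P(X ≤ 13) - P(X ≤ 5)
                 = F(13) - F(5)
                 = 0.976920 - 0.233869
                 = 0.743051

So there's approximately a 74.3% chance that X falls in this range.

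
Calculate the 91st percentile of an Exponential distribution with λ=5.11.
0.4712

We have X ~ Exponential(λ=5.11).

We want to find x such that P(X ≤ x) = 0.91.

This is the 91st percentile, which means 91% of values fall below this point.

Using the inverse CDF (quantile function):
x = F⁻¹(0.91) = 0.4712

Verification: P(X ≤ 0.4712) = 0.91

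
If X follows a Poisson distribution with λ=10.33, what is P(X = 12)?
0.100602

We have X ~ Poisson(λ=10.33).

For a Poisson distribution, the PMF gives us the probability of each outcome.

Using the PMF formula:
P(X = 12) = 0.100602

Rounded to 4 decimal places: 0.1006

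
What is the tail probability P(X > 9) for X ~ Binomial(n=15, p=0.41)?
0.040402

We have X ~ Binomial(n=15, p=0.41).

P(X > 9) = 1 - P(X ≤ 9)
                = 1 - F(9)
                = 1 - 0.959598
                = 0.040402

So there's approximately a 4.0% chance that X exceeds 9.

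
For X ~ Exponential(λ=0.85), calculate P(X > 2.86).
0.087949

We have X ~ Exponential(λ=0.85).

P(X > 2.86) = 1 - P(X ≤ 2.86)
                = 1 - F(2.86)
                = 1 - 0.912051
                = 0.087949

So there's approximately a 8.8% chance that X exceeds 2.86.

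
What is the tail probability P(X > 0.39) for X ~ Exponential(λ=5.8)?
0.104142

We have X ~ Exponential(λ=5.8).

P(X > 0.39) = 1 - P(X ≤ 0.39)
                = 1 - F(0.39)
                = 1 - 0.895858
                = 0.104142

So there's approximately a 10.4% chance that X exceeds 0.39.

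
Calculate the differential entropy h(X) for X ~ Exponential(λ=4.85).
-0.5790 nats

We have X ~ Exponential(λ=4.85).

The differential entropy measures the uncertainty or information content of the distribution.

For an Exponential distribution with λ=4.85:
h(X) = -0.5790 nats

(In bits, this would be -0.8353 bits.)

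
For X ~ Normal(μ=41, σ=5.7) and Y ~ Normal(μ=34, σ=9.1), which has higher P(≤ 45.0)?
Y has higher probability (P(Y ≤ 45.0) = 0.8866 > P(X ≤ 45.0) = 0.7586)

Compute P(≤ 45.0) for each distribution:

X ~ Normal(μ=41, σ=5.7):
P(X ≤ 45.0) = 0.7586

Y ~ Normal(μ=34, σ=9.1):
P(Y ≤ 45.0) = 0.8866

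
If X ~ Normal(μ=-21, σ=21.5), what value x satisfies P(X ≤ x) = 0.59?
-16.1078

We have X ~ Normal(μ=-21, σ=21.5).

We want to find x such that P(X ≤ x) = 0.59.

This is the 59th percentile, which means 59% of values fall below this point.

Using the inverse CDF (quantile function):
x = F⁻¹(0.59) = -16.1078

Verification: P(X ≤ -16.1078) = 0.59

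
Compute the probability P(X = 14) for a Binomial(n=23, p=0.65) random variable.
0.154783

We have X ~ Binomial(n=23, p=0.65).

For a Binomial distribution, the PMF gives us the probability of each outcome.

Using the PMF formula:
P(X = 14) = 0.154783

Rounded to 4 decimal places: 0.1548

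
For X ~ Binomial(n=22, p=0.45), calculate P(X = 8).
0.124628

We have X ~ Binomial(n=22, p=0.45).

For a Binomial distribution, the PMF gives us the probability of each outcome.

Using the PMF formula:
P(X = 8) = 0.124628

Rounded to 4 decimal places: 0.1246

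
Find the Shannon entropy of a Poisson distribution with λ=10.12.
2.5675 nats

We have X ~ Poisson(λ=10.12).

The Shannon entropy measures the uncertainty or information content of the distribution.

For a Poisson distribution with λ=10.12:
H(X) = 2.5675 nats

(In bits, this would be 3.7041 bits.)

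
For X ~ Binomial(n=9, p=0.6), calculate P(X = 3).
0.074318

We have X ~ Binomial(n=9, p=0.6).

For a Binomial distribution, the PMF gives us the probability of each outcome.

Using the PMF formula:
P(X = 3) = 0.074318

Rounded to 4 decimal places: 0.0743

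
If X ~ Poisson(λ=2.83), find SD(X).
1.6823

We have X ~ Poisson(λ=2.83).

For a Poisson distribution with λ=2.83:
σ = √Var(X) = 1.6823

The standard deviation is the square root of the variance.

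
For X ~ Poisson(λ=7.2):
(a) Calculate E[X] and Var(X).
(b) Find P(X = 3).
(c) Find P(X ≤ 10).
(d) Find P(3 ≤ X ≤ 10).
(a) E[X] = 7.2000, Var(X) = 7.2000
(b) P(X = 3) = 0.046444
(c) P(X ≤ 10) = 0.886677
(d) P(3 ≤ X ≤ 10) = 0.861203

We have X ~ Poisson(λ=7.2).

(a) Moments:
E[X] = 7.2000
Var(X) = 7.2000
σ = √Var(X) = 2.6833

(b) Point probability using PMF:
P(X = 3) = 0.046444

(c) Cumulative probability using CDF:
P(X ≤ 10) = F(10) = 0.886677

(d) Range probability:
P(3 ≤ X ≤ 10) = P(X ≤ 10) - P(X ≤ 2)
                   = F(10) - F(2)
                   = 0.886677 - 0.025474
                   = 0.861203

This means approximately 86.1% of outcomes fall in the interval [3, 10].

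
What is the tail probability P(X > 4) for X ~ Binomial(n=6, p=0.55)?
0.163567

We have X ~ Binomial(n=6, p=0.55).

P(X > 4) = 1 - P(X ≤ 4)
                = 1 - F(4)
                = 1 - 0.836433
                = 0.163567

So there's approximately a 16.4% chance that X exceeds 4.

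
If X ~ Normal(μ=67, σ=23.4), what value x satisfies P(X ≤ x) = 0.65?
76.0165

We have X ~ Normal(μ=67, σ=23.4).

We want to find x such that P(X ≤ x) = 0.65.

This is the 65th percentile, which means 65% of values fall below this point.

Using the inverse CDF (quantile function):
x = F⁻¹(0.65) = 76.0165

Verification: P(X ≤ 76.0165) = 0.65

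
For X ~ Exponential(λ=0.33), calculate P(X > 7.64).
0.080363

We have X ~ Exponential(λ=0.33).

P(X > 7.64) = 1 - P(X ≤ 7.64)
                = 1 - F(7.64)
                = 1 - 0.919637
                = 0.080363

So there's approximately a 8.0% chance that X exceeds 7.64.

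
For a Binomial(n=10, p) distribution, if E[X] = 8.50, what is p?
p = 0.85

For a Binomial(n, p) distribution:
E[X] = n × p

Given n = 10 and E[X] = 8.50:
8.50 = 10 × p
p = 8.50 / 10 = 0.85

Verification: Binomial(10, 0.85) has E[X] = 8.50 ✓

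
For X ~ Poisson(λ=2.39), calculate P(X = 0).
0.091630

We have X ~ Poisson(λ=2.39).

For a Poisson distribution, the PMF gives us the probability of each outcome.

Using the PMF formula:
P(X = 0) = 0.091630

Rounded to 4 decimal places: 0.0916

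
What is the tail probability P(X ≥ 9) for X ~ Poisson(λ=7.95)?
0.400474

We have X ~ Poisson(λ=7.95).

For discrete distributions, P(X ≥ 9) = 1 - P(X ≤ 8).

P(X ≤ 8) = 0.599526
P(X ≥ 9) = 1 - 0.599526 = 0.400474

So there's approximately a 40.0% chance that X is at least 9.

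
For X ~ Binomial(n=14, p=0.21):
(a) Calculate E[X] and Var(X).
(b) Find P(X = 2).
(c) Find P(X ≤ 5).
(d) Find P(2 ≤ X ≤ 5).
(a) E[X] = 2.9400, Var(X) = 2.3226
(b) P(X = 2) = 0.237140
(c) P(X ≤ 5) = 0.945733
(d) P(2 ≤ X ≤ 5) = 0.771608

We have X ~ Binomial(n=14, p=0.21).

(a) Moments:
E[X] = 2.9400
Var(X) = 2.3226
σ = √Var(X) = 1.5240

(b) Point probability using PMF:
P(X = 2) = 0.237140

(c) Cumulative probability using CDF:
P(X ≤ 5) = F(5) = 0.945733

(d) Range probability:
P(2 ≤ X ≤ 5) = P(X ≤ 5) - P(X ≤ 1)
                   = F(5) - F(1)
                   = 0.945733 - 0.174125
                   = 0.771608

This means approximately 77.2% of outcomes fall in the interval [2, 5].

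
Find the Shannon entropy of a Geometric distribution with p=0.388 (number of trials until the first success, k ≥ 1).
1.7213 nats

We have X ~ Geometric(p=0.388) (number of trials until the first success, k ≥ 1).

The Shannon entropy measures the uncertainty or information content of the distribution.

For a Geometric distribution with p=0.388 (number of trials until the first success, k ≥ 1):
H(X) = 1.7213 nats

(In bits, this would be 2.4832 bits.)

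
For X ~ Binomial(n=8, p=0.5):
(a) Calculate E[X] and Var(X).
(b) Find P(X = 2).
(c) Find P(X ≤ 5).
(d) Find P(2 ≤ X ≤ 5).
(a) E[X] = 4.0000, Var(X) = 2.0000
(b) P(X = 2) = 0.109375
(c) P(X ≤ 5) = 0.855469
(d) P(2 ≤ X ≤ 5) = 0.820312

We have X ~ Binomial(n=8, p=0.5).

(a) Moments:
E[X] = 4.0000
Var(X) = 2.0000
σ = √Var(X) = 1.4142

(b) Point probability using PMF:
P(X = 2) = 0.109375

(c) Cumulative probability using CDF:
P(X ≤ 5) = F(5) = 0.855469

(d) Range probability:
P(2 ≤ X ≤ 5) = P(X ≤ 5) - P(X ≤ 1)
                   = F(5) - F(1)
                   = 0.855469 - 0.035156
                   = 0.820312

This means approximately 82.0% of outcomes fall in the interval [2, 5].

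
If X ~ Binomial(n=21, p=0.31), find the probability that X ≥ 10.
0.082299

We have X ~ Binomial(n=21, p=0.31).

For discrete distributions, P(X ≥ 10) = 1 - P(X ≤ 9).

P(X ≤ 9) = 0.917701
P(X ≥ 10) = 1 - 0.917701 = 0.082299

So there's approximately a 8.2% chance that X is at least 10.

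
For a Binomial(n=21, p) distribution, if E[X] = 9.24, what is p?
p = 0.44

For a Binomial(n, p) distribution:
E[X] = n × p

Given n = 21 and E[X] = 9.24:
9.24 = 21 × p
p = 9.24 / 21 = 0.44

Verification: Binomial(21, 0.44) has E[X] = 9.24 ✓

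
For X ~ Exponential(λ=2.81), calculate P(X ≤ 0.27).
0.531725

We have X ~ Exponential(λ=2.81).

The CDF gives us P(X ≤ k).

Using the CDF:
P(X ≤ 0.27) = 0.531725

This means there's approximately a 53.2% chance that X is at most 0.27.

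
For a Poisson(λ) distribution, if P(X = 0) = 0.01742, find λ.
λ = 4.0501

For a Poisson(λ) distribution, the PMF at 0 is:
P(X = 0) = λ^0 e^(-λ) / 0! = e^(-λ)

Given P(X = 0) = 0.01742:
e^(-λ) = 0.01742
-λ = ln(0.01742)
λ = -ln(0.01742) = 4.0501

Verification: e^(-4.0501) = 0.01742 ✓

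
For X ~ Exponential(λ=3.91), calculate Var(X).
0.0654

We have X ~ Exponential(λ=3.91).

For an Exponential distribution with λ=3.91:
Var(X) = 0.0654

The variance measures the spread of the distribution around the mean.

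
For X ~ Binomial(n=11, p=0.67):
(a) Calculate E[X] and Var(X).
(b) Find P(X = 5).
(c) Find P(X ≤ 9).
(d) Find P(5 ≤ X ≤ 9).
(a) E[X] = 7.3700, Var(X) = 2.4321
(b) P(X = 5) = 0.080556
(c) P(X ≤ 9) = 0.921618
(d) P(5 ≤ X ≤ 9) = 0.885034

We have X ~ Binomial(n=11, p=0.67).

(a) Moments:
E[X] = 7.3700
Var(X) = 2.4321
σ = √Var(X) = 1.5595

(b) Point probability using PMF:
P(X = 5) = 0.080556

(c) Cumulative probability using CDF:
P(X ≤ 9) = F(9) = 0.921618

(d) Range probability:
P(5 ≤ X ≤ 9) = P(X ≤ 9) - P(X ≤ 4)
                   = F(9) - F(4)
                   = 0.921618 - 0.036584
                   = 0.885034

This means approximately 88.5% of outcomes fall in the interval [5, 9].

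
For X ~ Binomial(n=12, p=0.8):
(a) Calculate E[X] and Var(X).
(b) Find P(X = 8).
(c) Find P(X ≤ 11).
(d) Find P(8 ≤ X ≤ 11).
(a) E[X] = 9.6000, Var(X) = 1.9200
(b) P(X = 8) = 0.132876
(c) P(X ≤ 11) = 0.931281
(d) P(8 ≤ X ≤ 11) = 0.858725

We have X ~ Binomial(n=12, p=0.8).

(a) Moments:
E[X] = 9.6000
Var(X) = 1.9200
σ = √Var(X) = 1.3856

(b) Point probability using PMF:
P(X = 8) = 0.132876

(c) Cumulative probability using CDF:
P(X ≤ 11) = F(11) = 0.931281

(d) Range probability:
P(8 ≤ X ≤ 11) = P(X ≤ 11) - P(X ≤ 7)
                   = F(11) - F(7)
                   = 0.931281 - 0.072555
                   = 0.858725

This means approximately 85.9% of outcomes fall in the interval [8, 11].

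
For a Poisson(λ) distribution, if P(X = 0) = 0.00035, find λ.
λ = 7.9576

For a Poisson(λ) distribution, the PMF at 0 is:
P(X = 0) = λ^0 e^(-λ) / 0! = e^(-λ)

Given P(X = 0) = 0.00035:
e^(-λ) = 0.00035
-λ = ln(0.00035)
λ = -ln(0.00035) = 7.9576

Verification: e^(-7.9576) = 0.00035 ✓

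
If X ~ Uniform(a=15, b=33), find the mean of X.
24.0000

We have X ~ Uniform(a=15, b=33).

For a Uniform distribution with a=15, b=33:
E[X] = 24.0000

This is the expected (average) value of X.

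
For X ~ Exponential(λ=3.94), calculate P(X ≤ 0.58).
0.898246

We have X ~ Exponential(λ=3.94).

The CDF gives us P(X ≤ k).

Using the CDF:
P(X ≤ 0.58) = 0.898246

This means there's approximately a 89.8% chance that X is at most 0.58.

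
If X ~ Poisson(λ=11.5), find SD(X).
3.3912

We have X ~ Poisson(λ=11.5).

For a Poisson distribution with λ=11.5:
σ = √Var(X) = 3.3912

The standard deviation is the square root of the variance.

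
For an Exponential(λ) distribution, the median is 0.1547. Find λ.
λ = 4.4806

For X ~ Exponential(λ), the CDF is F(x) = 1 - e^(-λx).
The median m satisfies F(m) = 0.5:
1 - e^(-λm) = 0.5
e^(-λm) = 0.5
λm = ln(2)
m = ln(2) / λ

Given m = 0.1547:
λ = ln(2) / 0.1547 = 0.693147 / 0.1547 = 4.4806

Verification: ln(2) / 4.4806 = 0.1547 ✓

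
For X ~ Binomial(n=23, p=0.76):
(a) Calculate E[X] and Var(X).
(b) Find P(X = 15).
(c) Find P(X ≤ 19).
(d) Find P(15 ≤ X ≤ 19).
(a) E[X] = 17.4800, Var(X) = 4.1952
(b) P(X = 15) = 0.087977
(c) P(X ≤ 19) = 0.838046
(d) P(15 ≤ X ≤ 19) = 0.760396

We have X ~ Binomial(n=23, p=0.76).

(a) Moments:
E[X] = 17.4800
Var(X) = 4.1952
σ = √Var(X) = 2.0482

(b) Point probability using PMF:
P(X = 15) = 0.087977

(c) Cumulative probability using CDF:
P(X ≤ 19) = F(19) = 0.838046

(d) Range probability:
P(15 ≤ X ≤ 19) = P(X ≤ 19) - P(X ≤ 14)
                   = F(19) - F(14)
                   = 0.838046 - 0.077650
                   = 0.760396

This means approximately 76.0% of outcomes fall in the interval [15, 19].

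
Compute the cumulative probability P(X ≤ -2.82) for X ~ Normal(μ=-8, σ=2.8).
0.967843

We have X ~ Normal(μ=-8, σ=2.8).

The CDF gives us P(X ≤ k).

Using the CDF:
P(X ≤ -2.82) = 0.967843

This means there's approximately a 96.8% chance that X is at most -2.82.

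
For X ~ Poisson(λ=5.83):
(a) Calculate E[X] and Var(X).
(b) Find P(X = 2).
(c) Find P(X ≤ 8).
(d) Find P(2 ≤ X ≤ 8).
(a) E[X] = 5.8300, Var(X) = 5.8300
(b) P(X = 2) = 0.049931
(c) P(X ≤ 8) = 0.864285
(d) P(2 ≤ X ≤ 8) = 0.844218

We have X ~ Poisson(λ=5.83).

(a) Moments:
E[X] = 5.8300
Var(X) = 5.8300
σ = √Var(X) = 2.4145

(b) Point probability using PMF:
P(X = 2) = 0.049931

(c) Cumulative probability using CDF:
P(X ≤ 8) = F(8) = 0.864285

(d) Range probability:
P(2 ≤ X ≤ 8) = P(X ≤ 8) - P(X ≤ 1)
                   = F(8) - F(1)
                   = 0.864285 - 0.020067
                   = 0.844218

This means approximately 84.4% of outcomes fall in the interval [2, 8].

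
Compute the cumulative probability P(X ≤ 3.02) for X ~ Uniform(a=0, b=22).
0.137273

We have X ~ Uniform(a=0, b=22).

The CDF gives us P(X ≤ k).

Using the CDF:
P(X ≤ 3.02) = 0.137273

This means there's approximately a 13.7% chance that X is at most 3.02.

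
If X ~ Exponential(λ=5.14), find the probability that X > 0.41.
0.121554

We have X ~ Exponential(λ=5.14).

P(X > 0.41) = 1 - P(X ≤ 0.41)
                = 1 - F(0.41)
                = 1 - 0.878446
                = 0.121554

So there's approximately a 12.2% chance that X exceeds 0.41.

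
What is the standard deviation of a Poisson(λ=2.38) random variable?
1.5427

We have X ~ Poisson(λ=2.38).

For a Poisson distribution with λ=2.38:
σ = √Var(X) = 1.5427

The standard deviation is the square root of the variance.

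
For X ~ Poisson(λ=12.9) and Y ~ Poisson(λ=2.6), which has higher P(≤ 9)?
Y has higher probability (P(Y ≤ 9) = 0.9996 > P(X ≤ 9) = 0.1725)

Compute P(≤ 9) for each distribution:

X ~ Poisson(λ=12.9):
P(X ≤ 9) = 0.1725

Y ~ Poisson(λ=2.6):
P(Y ≤ 9) = 0.9996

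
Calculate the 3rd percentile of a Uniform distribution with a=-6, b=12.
-5.4600

We have X ~ Uniform(a=-6, b=12).

We want to find x such that P(X ≤ x) = 0.03.

This is the 3rd percentile, which means 3% of values fall below this point.

Using the inverse CDF (quantile function):
x = F⁻¹(0.03) = -5.4600

Verification: P(X ≤ -5.4600) = 0.03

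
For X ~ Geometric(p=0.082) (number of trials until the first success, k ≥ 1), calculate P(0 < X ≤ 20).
0.819343

We have X ~ Geometric(p=0.082) (number of trials until the first success, k ≥ 1).

To find P(0 < X ≤ 20), we use:
P(0 < X ≤ 20) = P(X ≤ 20) - P(X ≤ 0)
                 = F(20) - F(0)
                 = 0.819343 - 0.000000
                 = 0.819343

So there's approximately a 81.9% chance that X falls in this range.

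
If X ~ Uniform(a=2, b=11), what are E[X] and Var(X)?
E[X] = 6.5000, Var(X) = 6.7500

We have X ~ Uniform(a=2, b=11).

For a Uniform distribution with a=2, b=11:

Expected value:
E[X] = 6.5000

Variance:
Var(X) = 6.7500

Standard deviation:
σ = √Var(X) = 2.5981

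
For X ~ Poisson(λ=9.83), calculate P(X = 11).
0.111640

We have X ~ Poisson(λ=9.83).

For a Poisson distribution, the PMF gives us the probability of each outcome.

Using the PMF formula:
P(X = 11) = 0.111640

Rounded to 4 decimal places: 0.1116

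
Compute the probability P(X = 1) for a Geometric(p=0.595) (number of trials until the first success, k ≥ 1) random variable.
0.595000

We have X ~ Geometric(p=0.595) (number of trials until the first success, k ≥ 1).

For a Geometric distribution, the PMF gives us the probability of each outcome.

Using the PMF formula:
P(X = 1) = 0.595000

Rounded to 4 decimal places: 0.5950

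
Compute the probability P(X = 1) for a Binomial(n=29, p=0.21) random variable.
0.008283

We have X ~ Binomial(n=29, p=0.21).

For a Binomial distribution, the PMF gives us the probability of each outcome.

Using the PMF formula:
P(X = 1) = 0.008283

Rounded to 4 decimal places: 0.0083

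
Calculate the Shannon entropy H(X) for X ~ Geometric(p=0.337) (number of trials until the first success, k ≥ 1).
1.8962 nats

We have X ~ Geometric(p=0.337) (number of trials until the first success, k ≥ 1).

The Shannon entropy measures the uncertainty or information content of the distribution.

For a Geometric distribution with p=0.337 (number of trials until the first success, k ≥ 1):
H(X) = 1.8962 nats

(In bits, this would be 2.7357 bits.)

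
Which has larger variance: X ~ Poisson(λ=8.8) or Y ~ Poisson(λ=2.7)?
X has larger variance (8.8000 > 2.7000)

Compute the variance for each distribution:

X ~ Poisson(λ=8.8):
Var(X) = 8.8000

Y ~ Poisson(λ=2.7):
Var(Y) = 2.7000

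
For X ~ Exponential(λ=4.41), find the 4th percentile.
0.0093

We have X ~ Exponential(λ=4.41).

We want to find x such that P(X ≤ x) = 0.04.

This is the 4th percentile, which means 4% of values fall below this point.

Using the inverse CDF (quantile function):
x = F⁻¹(0.04) = 0.0093

Verification: P(X ≤ 0.0093) = 0.04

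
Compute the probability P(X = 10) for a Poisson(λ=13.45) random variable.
0.076948

We have X ~ Poisson(λ=13.45).

For a Poisson distribution, the PMF gives us the probability of each outcome.

Using the PMF formula:
P(X = 10) = 0.076948

Rounded to 4 decimal places: 0.0769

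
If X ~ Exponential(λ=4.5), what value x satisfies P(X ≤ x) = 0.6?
0.2036

We have X ~ Exponential(λ=4.5).

We want to find x such that P(X ≤ x) = 0.6.

This is the 60th percentile, which means 60% of values fall below this point.

Using the inverse CDF (quantile function):
x = F⁻¹(0.6) = 0.2036

Verification: P(X ≤ 0.2036) = 0.6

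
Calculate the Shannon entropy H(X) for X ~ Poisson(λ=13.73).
2.7224 nats

We have X ~ Poisson(λ=13.73).

The Shannon entropy measures the uncertainty or information content of the distribution.

For a Poisson distribution with λ=13.73:
H(X) = 2.7224 nats

(In bits, this would be 3.9276 bits.)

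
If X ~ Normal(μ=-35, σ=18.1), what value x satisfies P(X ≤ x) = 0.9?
-11.8039

We have X ~ Normal(μ=-35, σ=18.1).

We want to find x such that P(X ≤ x) = 0.9.

This is the 90th percentile, which means 90% of values fall below this point.

Using the inverse CDF (quantile function):
x = F⁻¹(0.9) = -11.8039

Verification: P(X ≤ -11.8039) = 0.9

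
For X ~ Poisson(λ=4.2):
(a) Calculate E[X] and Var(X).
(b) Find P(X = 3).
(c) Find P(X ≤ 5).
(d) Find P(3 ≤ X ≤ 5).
(a) E[X] = 4.2000, Var(X) = 4.2000
(b) P(X = 3) = 0.185165
(c) P(X ≤ 5) = 0.753143
(d) P(3 ≤ X ≤ 5) = 0.542905

We have X ~ Poisson(λ=4.2).

(a) Moments:
E[X] = 4.2000
Var(X) = 4.2000
σ = √Var(X) = 2.0494

(b) Point probability using PMF:
P(X = 3) = 0.185165

(c) Cumulative probability using CDF:
P(X ≤ 5) = F(5) = 0.753143

(d) Range probability:
P(3 ≤ X ≤ 5) = P(X ≤ 5) - P(X ≤ 2)
                   = F(5) - F(2)
                   = 0.753143 - 0.210238
                   = 0.542905

This means approximately 54.3% of outcomes fall in the interval [3, 5].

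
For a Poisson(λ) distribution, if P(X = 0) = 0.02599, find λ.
λ = 3.6500

For a Poisson(λ) distribution, the PMF at 0 is:
P(X = 0) = λ^0 e^(-λ) / 0! = e^(-λ)

Given P(X = 0) = 0.02599:
e^(-λ) = 0.02599
-λ = ln(0.02599)
λ = -ln(0.02599) = 3.6500

Verification: e^(-3.6500) = 0.02599 ✓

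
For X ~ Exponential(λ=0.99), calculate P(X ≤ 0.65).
0.474550

We have X ~ Exponential(λ=0.99).

The CDF gives us P(X ≤ k).

Using the CDF:
P(X ≤ 0.65) = 0.474550

This means there's approximately a 47.5% chance that X is at most 0.65.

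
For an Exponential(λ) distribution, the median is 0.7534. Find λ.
λ = 0.9200

For X ~ Exponential(λ), the CDF is F(x) = 1 - e^(-λx).
The median m satisfies F(m) = 0.5:
1 - e^(-λm) = 0.5
e^(-λm) = 0.5
λm = ln(2)
m = ln(2) / λ

Given m = 0.7534:
λ = ln(2) / 0.7534 = 0.693147 / 0.7534 = 0.9200

Verification: ln(2) / 0.9200 = 0.7534 ✓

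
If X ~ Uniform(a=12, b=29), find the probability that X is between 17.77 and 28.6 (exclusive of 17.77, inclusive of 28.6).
0.637059

We have X ~ Uniform(a=12, b=29).

To find P(17.77 < X ≤ 28.6), we use:
P(17.77 < X ≤ 28.6) = P(X ≤ 28.6) - P(X ≤ 17.77)
                 = F(28.6) - F(17.77)
                 = 0.976471 - 0.339412
                 = 0.637059

So there's approximately a 63.7% chance that X falls in this range.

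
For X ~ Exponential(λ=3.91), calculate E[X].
0.2558

We have X ~ Exponential(λ=3.91).

For an Exponential distribution with λ=3.91:
E[X] = 0.2558

This is the expected (average) value of X.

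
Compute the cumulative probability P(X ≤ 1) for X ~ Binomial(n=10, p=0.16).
0.508046

We have X ~ Binomial(n=10, p=0.16).

The CDF gives us P(X ≤ k).

Using the CDF:
P(X ≤ 1) = 0.508046

This means there's approximately a 50.8% chance that X is at most 1.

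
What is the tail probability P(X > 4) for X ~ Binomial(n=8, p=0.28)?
0.043783

We have X ~ Binomial(n=8, p=0.28).

P(X > 4) = 1 - P(X ≤ 4)
                = 1 - F(4)
                = 1 - 0.956217
                = 0.043783

So there's approximately a 4.4% chance that X exceeds 4.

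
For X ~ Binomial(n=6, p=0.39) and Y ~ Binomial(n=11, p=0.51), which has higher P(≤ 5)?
X has higher probability (P(X ≤ 5) = 0.9965 > P(Y ≤ 5) = 0.4729)

Compute P(≤ 5) for each distribution:

X ~ Binomial(n=6, p=0.39):
P(X ≤ 5) = 0.9965

Y ~ Binomial(n=11, p=0.51):
P(Y ≤ 5) = 0.4729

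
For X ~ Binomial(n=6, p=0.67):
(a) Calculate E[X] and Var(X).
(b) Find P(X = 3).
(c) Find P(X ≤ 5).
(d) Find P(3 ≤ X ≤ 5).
(a) E[X] = 4.0200, Var(X) = 1.3266
(b) P(X = 3) = 0.216170
(c) P(X ≤ 5) = 0.909542
(d) P(3 ≤ X ≤ 5) = 0.812664

We have X ~ Binomial(n=6, p=0.67).

(a) Moments:
E[X] = 4.0200
Var(X) = 1.3266
σ = √Var(X) = 1.1518

(b) Point probability using PMF:
P(X = 3) = 0.216170

(c) Cumulative probability using CDF:
P(X ≤ 5) = F(5) = 0.909542

(d) Range probability:
P(3 ≤ X ≤ 5) = P(X ≤ 5) - P(X ≤ 2)
                   = F(5) - F(2)
                   = 0.909542 - 0.096878
                   = 0.812664

This means approximately 81.3% of outcomes fall in the interval [3, 5].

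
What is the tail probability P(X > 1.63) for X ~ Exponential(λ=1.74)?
0.058648

We have X ~ Exponential(λ=1.74).

P(X > 1.63) = 1 - P(X ≤ 1.63)
                = 1 - F(1.63)
                = 1 - 0.941352
                = 0.058648

So there's approximately a 5.9% chance that X exceeds 1.63.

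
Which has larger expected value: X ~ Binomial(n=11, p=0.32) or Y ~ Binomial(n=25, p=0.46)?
Y has larger mean (11.5000 > 3.5200)

Compute the expected value for each distribution:

X ~ Binomial(n=11, p=0.32):
E[X] = 3.5200

Y ~ Binomial(n=25, p=0.46):
E[Y] = 11.5000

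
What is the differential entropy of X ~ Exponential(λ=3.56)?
-0.2698 nats

We have X ~ Exponential(λ=3.56).

The differential entropy measures the uncertainty or information content of the distribution.

For an Exponential distribution with λ=3.56:
h(X) = -0.2698 nats

(In bits, this would be -0.3892 bits.)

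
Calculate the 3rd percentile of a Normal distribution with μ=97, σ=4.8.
87.9722

We have X ~ Normal(μ=97, σ=4.8).

We want to find x such that P(X ≤ x) = 0.03.

This is the 3rd percentile, which means 3% of values fall below this point.

Using the inverse CDF (quantile function):
x = F⁻¹(0.03) = 87.9722

Verification: P(X ≤ 87.9722) = 0.03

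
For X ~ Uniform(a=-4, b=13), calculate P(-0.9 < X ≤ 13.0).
0.817647

We have X ~ Uniform(a=-4, b=13).

To find P(-0.9 < X ≤ 13.0), we use:
P(-0.9 < X ≤ 13.0) = P(X ≤ 13.0) - P(X ≤ -0.9)
                 = F(13.0) - F(-0.9)
                 = 1.000000 - 0.182353
                 = 0.817647

So there's approximately a 81.8% chance that X falls in this range.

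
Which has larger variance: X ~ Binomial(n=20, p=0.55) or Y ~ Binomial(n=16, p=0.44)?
X has larger variance (4.9500 > 3.9424)

Compute the variance for each distribution:

X ~ Binomial(n=20, p=0.55):
Var(X) = 4.9500

Y ~ Binomial(n=16, p=0.44):
Var(Y) = 3.9424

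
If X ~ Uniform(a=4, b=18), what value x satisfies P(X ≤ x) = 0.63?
12.8200

We have X ~ Uniform(a=4, b=18).

We want to find x such that P(X ≤ x) = 0.63.

This is the 63rd percentile, which means 63% of values fall below this point.

Using the inverse CDF (quantile function):
x = F⁻¹(0.63) = 12.8200

Verification: P(X ≤ 12.8200) = 0.63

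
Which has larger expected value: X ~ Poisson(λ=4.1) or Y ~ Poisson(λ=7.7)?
Y has larger mean (7.7000 > 4.1000)

Compute the expected value for each distribution:

X ~ Poisson(λ=4.1):
E[X] = 4.1000

Y ~ Poisson(λ=7.7):
E[Y] = 7.7000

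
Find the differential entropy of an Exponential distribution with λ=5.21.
-0.6506 nats

We have X ~ Exponential(λ=5.21).

The differential entropy measures the uncertainty or information content of the distribution.

For an Exponential distribution with λ=5.21:
h(X) = -0.6506 nats

(In bits, this would be -0.9386 bits.)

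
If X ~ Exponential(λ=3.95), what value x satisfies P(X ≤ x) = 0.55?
0.2022

We have X ~ Exponential(λ=3.95).

We want to find x such that P(X ≤ x) = 0.55.

This is the 55th percentile, which means 55% of values fall below this point.

Using the inverse CDF (quantile function):
x = F⁻¹(0.55) = 0.2022

Verification: P(X ≤ 0.2022) = 0.55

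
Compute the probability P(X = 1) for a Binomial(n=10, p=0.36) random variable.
0.064852

We have X ~ Binomial(n=10, p=0.36).

For a Binomial distribution, the PMF gives us the probability of each outcome.

Using the PMF formula:
P(X = 1) = 0.064852

Rounded to 4 decimal places: 0.0649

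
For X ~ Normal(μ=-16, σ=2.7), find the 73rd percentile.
-14.3454

We have X ~ Normal(μ=-16, σ=2.7).

We want to find x such that P(X ≤ x) = 0.73.

This is the 73rd percentile, which means 73% of values fall below this point.

Using the inverse CDF (quantile function):
x = F⁻¹(0.73) = -14.3454

Verification: P(X ≤ -14.3454) = 0.73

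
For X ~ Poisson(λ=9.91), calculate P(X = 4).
0.019963

We have X ~ Poisson(λ=9.91).

For a Poisson distribution, the PMF gives us the probability of each outcome.

Using the PMF formula:
P(X = 4) = 0.019963

Rounded to 4 decimal places: 0.0200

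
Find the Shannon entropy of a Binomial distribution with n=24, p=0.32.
2.2429 nats

We have X ~ Binomial(n=24, p=0.32).

The Shannon entropy measures the uncertainty or information content of the distribution.

For a Binomial distribution with n=24, p=0.32:
H(X) = 2.2429 nats

(In bits, this would be 3.2359 bits.)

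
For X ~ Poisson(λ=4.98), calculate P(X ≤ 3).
0.267845

We have X ~ Poisson(λ=4.98).

The CDF gives us P(X ≤ k).

Using the CDF:
P(X ≤ 3) = 0.267845

This means there's approximately a 26.8% chance that X is at most 3.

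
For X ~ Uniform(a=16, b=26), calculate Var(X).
8.3333

We have X ~ Uniform(a=16, b=26).

For a Uniform distribution with a=16, b=26:
Var(X) = 8.3333

The variance measures the spread of the distribution around the mean.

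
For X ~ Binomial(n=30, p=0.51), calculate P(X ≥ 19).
0.120954

We have X ~ Binomial(n=30, p=0.51).

For discrete distributions, P(X ≥ 19) = 1 - P(X ≤ 18).

P(X ≤ 18) = 0.879046
P(X ≥ 19) = 1 - 0.879046 = 0.120954

So there's approximately a 12.1% chance that X is at least 19.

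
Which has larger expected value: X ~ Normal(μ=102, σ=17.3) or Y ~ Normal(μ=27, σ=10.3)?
X has larger mean (102.0000 > 27.0000)

Compute the expected value for each distribution:

X ~ Normal(μ=102, σ=17.3):
E[X] = 102.0000

Y ~ Normal(μ=27, σ=10.3):
E[Y] = 27.0000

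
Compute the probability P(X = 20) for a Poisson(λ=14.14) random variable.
0.030335

We have X ~ Poisson(λ=14.14).

For a Poisson distribution, the PMF gives us the probability of each outcome.

Using the PMF formula:
P(X = 20) = 0.030335

Rounded to 4 decimal places: 0.0303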